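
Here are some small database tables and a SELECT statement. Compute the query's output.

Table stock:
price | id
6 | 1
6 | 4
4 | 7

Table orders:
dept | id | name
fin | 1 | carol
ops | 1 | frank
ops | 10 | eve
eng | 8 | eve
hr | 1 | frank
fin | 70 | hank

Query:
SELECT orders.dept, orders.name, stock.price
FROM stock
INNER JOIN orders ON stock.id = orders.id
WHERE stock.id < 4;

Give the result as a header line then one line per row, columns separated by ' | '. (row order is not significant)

== RESULT ==
orders.dept | orders.name | stock.price
fin | carol | 6
ops | frank | 6
hr | frank | 6

Derivation:
After JOIN orders (3 rows):
stock.price | stock.id | orders.dept | orders.id | orders.name
6 | 1 | fin | 1 | carol
6 | 1 | ops | 1 | frank
6 | 1 | hr | 1 | frank
After WHERE (3 rows):
stock.price | stock.id | orders.dept | orders.id | orders.name
6 | 1 | fin | 1 | carol
6 | 1 | ops | 1 | frank
6 | 1 | hr | 1 | frank
After SELECT (3 rows):
orders.dept | orders.name | stock.price
fin | carol | 6
ops | frank | 6
hr | frank | 6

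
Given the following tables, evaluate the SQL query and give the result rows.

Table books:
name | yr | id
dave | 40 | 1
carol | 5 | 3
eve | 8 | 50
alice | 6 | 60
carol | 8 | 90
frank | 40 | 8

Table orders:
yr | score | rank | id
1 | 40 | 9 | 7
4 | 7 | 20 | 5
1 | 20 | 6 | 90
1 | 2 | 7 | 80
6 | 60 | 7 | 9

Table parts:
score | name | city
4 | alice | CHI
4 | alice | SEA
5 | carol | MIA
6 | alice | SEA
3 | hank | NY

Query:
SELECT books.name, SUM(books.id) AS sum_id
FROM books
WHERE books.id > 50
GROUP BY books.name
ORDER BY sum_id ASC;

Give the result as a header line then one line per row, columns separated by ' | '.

== RESULT ==
books.name | sum_id
alice | 60
carol | 90

Derivation:
After WHERE (2 rows):
books.name | books.yr | books.id
alice | 6 | 60
carol | 8 | 90
After GROUP BY (2 rows):
books.name | sum_id
alice | 60
carol | 90
After ORDER BY (2 rows):
books.name | sum_id
alice | 60
carol | 90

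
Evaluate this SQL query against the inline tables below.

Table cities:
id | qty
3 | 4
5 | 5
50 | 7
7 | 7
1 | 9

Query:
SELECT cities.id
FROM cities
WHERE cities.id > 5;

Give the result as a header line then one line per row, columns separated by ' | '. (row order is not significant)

== RESULT ==
cities.id
50
7

Derivation:
After WHERE (2 rows):
cities.id | cities.qty
50 | 7
7 | 7
After SELECT (2 rows):
cities.id
50
7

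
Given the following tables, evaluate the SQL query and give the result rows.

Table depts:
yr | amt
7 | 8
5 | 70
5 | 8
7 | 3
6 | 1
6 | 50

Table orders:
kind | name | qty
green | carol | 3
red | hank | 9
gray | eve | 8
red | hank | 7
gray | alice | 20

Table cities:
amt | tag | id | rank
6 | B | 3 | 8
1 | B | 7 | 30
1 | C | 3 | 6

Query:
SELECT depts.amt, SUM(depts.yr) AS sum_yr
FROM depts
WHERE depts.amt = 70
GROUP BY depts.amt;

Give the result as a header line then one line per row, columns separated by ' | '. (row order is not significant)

== RESULT ==
depts.amt | sum_yr
70 | 5

Derivation:
After WHERE (1 rows):
depts.yr | depts.amt
5 | 70
After GROUP BY (1 rows):
depts.amt | sum_yr
70 | 5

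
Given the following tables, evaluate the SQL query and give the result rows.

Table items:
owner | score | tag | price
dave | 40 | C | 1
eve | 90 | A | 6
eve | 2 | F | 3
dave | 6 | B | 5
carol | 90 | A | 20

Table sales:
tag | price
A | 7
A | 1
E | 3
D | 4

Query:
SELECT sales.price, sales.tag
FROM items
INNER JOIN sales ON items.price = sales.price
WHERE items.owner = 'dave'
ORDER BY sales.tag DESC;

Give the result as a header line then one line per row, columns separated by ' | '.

After JOIN sales (2 rows):
items.owner | items.score | items.tag | items.price | sales.tag | sales.price
dave | 40 | C | 1 | A | 1
eve | 2 | F | 3 | E | 3
After WHERE (1 rows):
items.owner | items.score | items.tag | items.price | sales.tag | sales.price
dave | 40 | C | 1 | A | 1
After SELECT (1 rows):
sales.price | sales.tag
1 | A
After ORDER BY (1 rows):
sales.price | sales.tag
1 | A

== RESULT ==
sales.price | sales.tag
1 | A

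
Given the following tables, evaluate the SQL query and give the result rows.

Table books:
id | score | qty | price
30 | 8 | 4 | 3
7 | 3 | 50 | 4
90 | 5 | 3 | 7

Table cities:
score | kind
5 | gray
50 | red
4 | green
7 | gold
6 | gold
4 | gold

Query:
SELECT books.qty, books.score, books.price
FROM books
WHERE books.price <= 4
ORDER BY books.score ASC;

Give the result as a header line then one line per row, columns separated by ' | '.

After WHERE (2 rows):
books.id | books.score | books.qty | books.price
30 | 8 | 4 | 3
7 | 3 | 50 | 4
After SELECT (2 rows):
books.qty | books.score | books.price
4 | 8 | 3
50 | 3 | 4
After ORDER BY (2 rows):
books.qty | books.score | books.price
50 | 3 | 4
4 | 8 | 3

== RESULT ==
books.qty | books.score | books.price
50 | 3 | 4
4 | 8 | 3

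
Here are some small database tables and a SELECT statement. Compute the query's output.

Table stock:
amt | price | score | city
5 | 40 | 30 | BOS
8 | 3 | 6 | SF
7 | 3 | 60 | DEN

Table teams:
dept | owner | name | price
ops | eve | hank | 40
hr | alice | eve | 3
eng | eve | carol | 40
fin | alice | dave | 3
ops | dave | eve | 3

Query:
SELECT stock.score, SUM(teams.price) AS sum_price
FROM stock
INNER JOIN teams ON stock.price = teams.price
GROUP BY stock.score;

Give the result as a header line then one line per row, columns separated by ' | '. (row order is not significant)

After JOIN teams (8 rows):
stock.amt | stock.price | stock.score | stock.city | teams.dept | teams.owner | teams.name | teams.price
5 | 40 | 30 | BOS | ops | eve | hank | 40
5 | 40 | 30 | BOS | eng | eve | carol | 40
8 | 3 | 6 | SF | hr | alice | eve | 3
8 | 3 | 6 | SF | fin | alice | dave | 3
8 | 3 | 6 | SF | ops | dave | eve | 3
7 | 3 | 60 | DEN | hr | alice | eve | 3
7 | 3 | 60 | DEN | fin | alice | dave | 3
7 | 3 | 60 | DEN | ops | dave | eve | 3
After GROUP BY (3 rows):
stock.score | sum_price
30 | 80
6 | 9
60 | 9

== RESULT ==
stock.score | sum_price
30 | 80
6 | 9
60 | 9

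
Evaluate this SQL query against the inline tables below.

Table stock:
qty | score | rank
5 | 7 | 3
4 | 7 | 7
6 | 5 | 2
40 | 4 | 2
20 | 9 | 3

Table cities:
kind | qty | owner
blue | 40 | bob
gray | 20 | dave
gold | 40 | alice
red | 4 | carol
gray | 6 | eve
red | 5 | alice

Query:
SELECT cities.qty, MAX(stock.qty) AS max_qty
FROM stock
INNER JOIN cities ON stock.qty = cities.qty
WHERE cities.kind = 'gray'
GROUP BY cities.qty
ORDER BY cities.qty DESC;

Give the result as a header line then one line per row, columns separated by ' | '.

== RESULT ==
cities.qty | max_qty
20 | 20
6 | 6

Derivation:
After JOIN cities (6 rows):
stock.qty | stock.score | stock.rank | cities.kind | cities.qty | cities.owner
5 | 7 | 3 | red | 5 | alice
4 | 7 | 7 | red | 4 | carol
6 | 5 | 2 | gray | 6 | eve
40 | 4 | 2 | blue | 40 | bob
40 | 4 | 2 | gold | 40 | alice
20 | 9 | 3 | gray | 20 | dave
After WHERE (2 rows):
stock.qty | stock.score | stock.rank | cities.kind | cities.qty | cities.owner
6 | 5 | 2 | gray | 6 | eve
20 | 9 | 3 | gray | 20 | dave
After GROUP BY (2 rows):
cities.qty | max_qty
6 | 6
20 | 20
After ORDER BY (2 rows):
cities.qty | max_qty
20 | 20
6 | 6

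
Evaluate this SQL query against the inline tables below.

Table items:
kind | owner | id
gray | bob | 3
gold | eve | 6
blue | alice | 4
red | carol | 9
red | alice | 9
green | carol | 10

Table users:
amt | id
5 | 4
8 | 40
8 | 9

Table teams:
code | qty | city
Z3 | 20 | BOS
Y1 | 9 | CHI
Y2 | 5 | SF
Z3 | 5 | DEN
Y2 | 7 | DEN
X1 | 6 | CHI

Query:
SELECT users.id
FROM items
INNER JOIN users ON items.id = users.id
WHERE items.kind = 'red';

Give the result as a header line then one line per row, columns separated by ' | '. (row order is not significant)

== RESULT ==
users.id
9
9

Derivation:
After JOIN users (3 rows):
items.kind | items.owner | items.id | users.amt | users.id
blue | alice | 4 | 5 | 4
red | carol | 9 | 8 | 9
red | alice | 9 | 8 | 9
After WHERE (2 rows):
items.kind | items.owner | items.id | users.amt | users.id
red | carol | 9 | 8 | 9
red | alice | 9 | 8 | 9
After SELECT (2 rows):
users.id
9
9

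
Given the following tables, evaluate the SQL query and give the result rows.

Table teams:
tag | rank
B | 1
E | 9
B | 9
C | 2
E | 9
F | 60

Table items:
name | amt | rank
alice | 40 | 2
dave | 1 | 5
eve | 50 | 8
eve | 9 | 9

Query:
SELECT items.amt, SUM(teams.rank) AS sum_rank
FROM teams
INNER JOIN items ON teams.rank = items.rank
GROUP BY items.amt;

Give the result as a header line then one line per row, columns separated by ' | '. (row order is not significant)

After JOIN items (4 rows):
teams.tag | teams.rank | items.name | items.amt | items.rank
E | 9 | eve | 9 | 9
B | 9 | eve | 9 | 9
C | 2 | alice | 40 | 2
E | 9 | eve | 9 | 9
After GROUP BY (2 rows):
items.amt | sum_rank
9 | 27
40 | 2

== RESULT ==
items.amt | sum_rank
9 | 27
40 | 2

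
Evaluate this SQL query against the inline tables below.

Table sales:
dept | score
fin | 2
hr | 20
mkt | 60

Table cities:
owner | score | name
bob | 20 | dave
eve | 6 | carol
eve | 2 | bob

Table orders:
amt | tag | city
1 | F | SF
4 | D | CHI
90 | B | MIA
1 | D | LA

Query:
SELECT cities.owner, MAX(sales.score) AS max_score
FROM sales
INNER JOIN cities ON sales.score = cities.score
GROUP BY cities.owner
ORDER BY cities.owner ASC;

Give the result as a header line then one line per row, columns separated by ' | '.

After JOIN cities (2 rows):
sales.dept | sales.score | cities.owner | cities.score | cities.name
fin | 2 | eve | 2 | bob
hr | 20 | bob | 20 | dave
After GROUP BY (2 rows):
cities.owner | max_score
eve | 2
bob | 20
After ORDER BY (2 rows):
cities.owner | max_score
bob | 20
eve | 2

== RESULT ==
cities.owner | max_score
bob | 20
eve | 2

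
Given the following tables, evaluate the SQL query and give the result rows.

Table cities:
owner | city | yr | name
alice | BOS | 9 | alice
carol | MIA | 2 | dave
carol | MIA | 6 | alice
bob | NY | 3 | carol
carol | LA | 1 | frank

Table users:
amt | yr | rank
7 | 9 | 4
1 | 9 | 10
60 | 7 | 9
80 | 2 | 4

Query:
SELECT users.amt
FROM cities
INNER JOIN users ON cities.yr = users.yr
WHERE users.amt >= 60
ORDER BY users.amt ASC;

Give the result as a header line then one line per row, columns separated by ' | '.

== RESULT ==
users.amt
80

Derivation:
After JOIN users (3 rows):
cities.owner | cities.city | cities.yr | cities.name | users.amt | users.yr | users.rank
alice | BOS | 9 | alice | 7 | 9 | 4
alice | BOS | 9 | alice | 1 | 9 | 10
carol | MIA | 2 | dave | 80 | 2 | 4
After WHERE (1 rows):
cities.owner | cities.city | cities.yr | cities.name | users.amt | users.yr | users.rank
carol | MIA | 2 | dave | 80 | 2 | 4
After SELECT (1 rows):
users.amt
80
After ORDER BY (1 rows):
users.amt
80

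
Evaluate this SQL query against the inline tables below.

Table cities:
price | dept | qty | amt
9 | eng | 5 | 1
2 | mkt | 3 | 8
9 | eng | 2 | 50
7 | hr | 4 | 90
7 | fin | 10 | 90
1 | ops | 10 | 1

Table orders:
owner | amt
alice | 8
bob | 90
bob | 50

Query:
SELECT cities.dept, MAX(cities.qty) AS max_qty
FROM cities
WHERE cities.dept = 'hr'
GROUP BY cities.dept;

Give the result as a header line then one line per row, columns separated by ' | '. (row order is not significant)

After WHERE (1 rows):
cities.price | cities.dept | cities.qty | cities.amt
7 | hr | 4 | 90
After GROUP BY (1 rows):
cities.dept | max_qty
hr | 4

== RESULT ==
cities.dept | max_qty
hr | 4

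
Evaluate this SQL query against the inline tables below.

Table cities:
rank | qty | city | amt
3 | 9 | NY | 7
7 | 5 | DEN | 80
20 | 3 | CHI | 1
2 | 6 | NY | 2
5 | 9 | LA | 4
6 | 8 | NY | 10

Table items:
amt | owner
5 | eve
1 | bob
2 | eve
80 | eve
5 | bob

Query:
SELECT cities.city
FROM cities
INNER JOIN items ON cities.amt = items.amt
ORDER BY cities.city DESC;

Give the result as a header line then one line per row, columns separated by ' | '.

== RESULT ==
cities.city
NY
DEN
CHI

Derivation:
After JOIN items (3 rows):
cities.rank | cities.qty | cities.city | cities.amt | items.amt | items.owner
7 | 5 | DEN | 80 | 80 | eve
20 | 3 | CHI | 1 | 1 | bob
2 | 6 | NY | 2 | 2 | eve
After SELECT (3 rows):
cities.city
DEN
CHI
NY
After ORDER BY (3 rows):
cities.city
NY
DEN
CHI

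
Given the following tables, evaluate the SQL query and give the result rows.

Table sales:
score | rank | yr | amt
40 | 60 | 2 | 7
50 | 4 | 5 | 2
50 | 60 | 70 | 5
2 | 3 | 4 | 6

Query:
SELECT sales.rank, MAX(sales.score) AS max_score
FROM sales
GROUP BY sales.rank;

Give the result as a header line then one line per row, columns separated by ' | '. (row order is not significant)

== RESULT ==
sales.rank | max_score
60 | 50
4 | 50
3 | 2

Derivation:
After GROUP BY (3 rows):
sales.rank | max_score
60 | 50
4 | 50
3 | 2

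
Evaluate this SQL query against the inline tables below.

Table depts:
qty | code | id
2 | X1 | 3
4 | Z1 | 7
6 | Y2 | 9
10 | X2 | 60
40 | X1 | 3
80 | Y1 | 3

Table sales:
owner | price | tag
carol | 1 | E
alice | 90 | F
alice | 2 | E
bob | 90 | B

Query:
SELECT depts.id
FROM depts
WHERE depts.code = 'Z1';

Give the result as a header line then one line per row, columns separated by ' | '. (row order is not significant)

After WHERE (1 rows):
depts.qty | depts.code | depts.id
4 | Z1 | 7
After SELECT (1 rows):
depts.id
7

== RESULT ==
depts.id
7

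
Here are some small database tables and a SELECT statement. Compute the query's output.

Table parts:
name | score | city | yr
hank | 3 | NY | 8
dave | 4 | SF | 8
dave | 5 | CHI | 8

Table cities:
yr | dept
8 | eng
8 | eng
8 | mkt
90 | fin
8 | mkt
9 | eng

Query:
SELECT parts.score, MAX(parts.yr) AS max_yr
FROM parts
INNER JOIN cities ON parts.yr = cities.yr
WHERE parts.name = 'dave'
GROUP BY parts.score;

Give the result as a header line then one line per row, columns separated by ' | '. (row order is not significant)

== RESULT ==
parts.score | max_yr
4 | 8
5 | 8

Derivation:
After JOIN cities (12 rows):
parts.name | parts.score | parts.city | parts.yr | cities.yr | cities.dept
hank | 3 | NY | 8 | 8 | eng
hank | 3 | NY | 8 | 8 | eng
hank | 3 | NY | 8 | 8 | mkt
hank | 3 | NY | 8 | 8 | mkt
dave | 4 | SF | 8 | 8 | eng
dave | 4 | SF | 8 | 8 | eng
dave | 4 | SF | 8 | 8 | mkt
dave | 4 | SF | 8 | 8 | mkt
dave | 5 | CHI | 8 | 8 | eng
dave | 5 | CHI | 8 | 8 | eng
dave | 5 | CHI | 8 | 8 | mkt
dave | 5 | CHI | 8 | 8 | mkt
After WHERE (8 rows):
parts.name | parts.score | parts.city | parts.yr | cities.yr | cities.dept
dave | 4 | SF | 8 | 8 | eng
dave | 4 | SF | 8 | 8 | eng
dave | 4 | SF | 8 | 8 | mkt
dave | 4 | SF | 8 | 8 | mkt
dave | 5 | CHI | 8 | 8 | eng
dave | 5 | CHI | 8 | 8 | eng
dave | 5 | CHI | 8 | 8 | mkt
dave | 5 | CHI | 8 | 8 | mkt
After GROUP BY (2 rows):
parts.score | max_yr
4 | 8
5 | 8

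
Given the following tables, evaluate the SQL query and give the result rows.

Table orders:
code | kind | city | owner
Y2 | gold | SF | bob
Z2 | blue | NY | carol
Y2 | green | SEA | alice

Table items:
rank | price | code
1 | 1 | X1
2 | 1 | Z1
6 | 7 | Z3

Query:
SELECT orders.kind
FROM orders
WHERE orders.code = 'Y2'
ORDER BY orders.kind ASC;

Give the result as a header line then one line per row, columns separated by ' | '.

After WHERE (2 rows):
orders.code | orders.kind | orders.city | orders.owner
Y2 | gold | SF | bob
Y2 | green | SEA | alice
After SELECT (2 rows):
orders.kind
gold
green
After ORDER BY (2 rows):
orders.kind
gold
green

== RESULT ==
orders.kind
gold
green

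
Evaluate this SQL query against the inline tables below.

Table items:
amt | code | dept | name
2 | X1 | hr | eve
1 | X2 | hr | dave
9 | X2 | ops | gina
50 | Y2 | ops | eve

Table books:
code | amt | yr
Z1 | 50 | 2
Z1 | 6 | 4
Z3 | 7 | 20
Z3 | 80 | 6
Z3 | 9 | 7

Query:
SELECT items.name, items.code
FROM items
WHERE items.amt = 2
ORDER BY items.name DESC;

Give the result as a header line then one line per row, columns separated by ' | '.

After WHERE (1 rows):
items.amt | items.code | items.dept | items.name
2 | X1 | hr | eve
After SELECT (1 rows):
items.name | items.code
eve | X1
After ORDER BY (1 rows):
items.name | items.code
eve | X1

== RESULT ==
items.name | items.code
eve | X1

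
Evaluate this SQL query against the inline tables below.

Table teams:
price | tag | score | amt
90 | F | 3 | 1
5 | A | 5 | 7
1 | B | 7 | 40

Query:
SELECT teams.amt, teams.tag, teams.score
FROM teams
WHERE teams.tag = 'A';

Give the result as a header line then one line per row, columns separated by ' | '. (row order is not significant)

After WHERE (1 rows):
teams.price | teams.tag | teams.score | teams.amt
5 | A | 5 | 7
After SELECT (1 rows):
teams.amt | teams.tag | teams.score
7 | A | 5

== RESULT ==
teams.amt | teams.tag | teams.score
7 | A | 5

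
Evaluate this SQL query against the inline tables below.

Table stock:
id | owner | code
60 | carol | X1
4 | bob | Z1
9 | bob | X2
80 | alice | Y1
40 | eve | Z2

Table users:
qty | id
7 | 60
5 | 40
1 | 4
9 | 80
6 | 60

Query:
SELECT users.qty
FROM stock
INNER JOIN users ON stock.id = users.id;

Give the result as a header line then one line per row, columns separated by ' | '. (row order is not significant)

== RESULT ==
users.qty
7
6
1
9
5

Derivation:
After JOIN users (5 rows):
stock.id | stock.owner | stock.code | users.qty | users.id
60 | carol | X1 | 7 | 60
60 | carol | X1 | 6 | 60
4 | bob | Z1 | 1 | 4
80 | alice | Y1 | 9 | 80
40 | eve | Z2 | 5 | 40
After SELECT (5 rows):
users.qty
7
6
1
9
5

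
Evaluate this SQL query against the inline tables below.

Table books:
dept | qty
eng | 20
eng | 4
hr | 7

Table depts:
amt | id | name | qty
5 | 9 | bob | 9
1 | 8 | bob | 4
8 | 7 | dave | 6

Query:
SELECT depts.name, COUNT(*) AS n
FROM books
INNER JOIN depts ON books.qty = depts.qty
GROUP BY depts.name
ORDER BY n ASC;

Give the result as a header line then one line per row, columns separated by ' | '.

== RESULT ==
depts.name | n
bob | 1

Derivation:
After JOIN depts (1 rows):
books.dept | books.qty | depts.amt | depts.id | depts.name | depts.qty
eng | 4 | 1 | 8 | bob | 4
After GROUP BY (1 rows):
depts.name | n
bob | 1
After ORDER BY (1 rows):
depts.name | n
bob | 1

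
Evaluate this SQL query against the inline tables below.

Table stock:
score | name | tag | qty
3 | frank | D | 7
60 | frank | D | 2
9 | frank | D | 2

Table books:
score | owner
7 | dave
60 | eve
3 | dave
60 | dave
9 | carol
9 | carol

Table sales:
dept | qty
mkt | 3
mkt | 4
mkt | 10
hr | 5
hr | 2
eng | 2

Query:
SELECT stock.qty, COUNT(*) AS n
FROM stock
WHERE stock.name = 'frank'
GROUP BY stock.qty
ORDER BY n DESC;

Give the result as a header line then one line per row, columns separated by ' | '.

After WHERE (3 rows):
stock.score | stock.name | stock.tag | stock.qty
3 | frank | D | 7
60 | frank | D | 2
9 | frank | D | 2
After GROUP BY (2 rows):
stock.qty | n
7 | 1
2 | 2
After ORDER BY (2 rows):
stock.qty | n
2 | 2
7 | 1

== RESULT ==
stock.qty | n
2 | 2
7 | 1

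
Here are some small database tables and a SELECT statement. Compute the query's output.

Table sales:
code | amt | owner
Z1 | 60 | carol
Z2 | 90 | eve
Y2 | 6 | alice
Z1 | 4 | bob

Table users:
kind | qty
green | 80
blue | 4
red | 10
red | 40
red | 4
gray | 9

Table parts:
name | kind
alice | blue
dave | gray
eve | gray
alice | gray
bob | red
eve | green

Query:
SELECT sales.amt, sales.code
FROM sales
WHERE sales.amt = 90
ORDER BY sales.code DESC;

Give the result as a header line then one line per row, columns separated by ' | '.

== RESULT ==
sales.amt | sales.code
90 | Z2

Derivation:
After WHERE (1 rows):
sales.code | sales.amt | sales.owner
Z2 | 90 | eve
After SELECT (1 rows):
sales.amt | sales.code
90 | Z2
After ORDER BY (1 rows):
sales.amt | sales.code
90 | Z2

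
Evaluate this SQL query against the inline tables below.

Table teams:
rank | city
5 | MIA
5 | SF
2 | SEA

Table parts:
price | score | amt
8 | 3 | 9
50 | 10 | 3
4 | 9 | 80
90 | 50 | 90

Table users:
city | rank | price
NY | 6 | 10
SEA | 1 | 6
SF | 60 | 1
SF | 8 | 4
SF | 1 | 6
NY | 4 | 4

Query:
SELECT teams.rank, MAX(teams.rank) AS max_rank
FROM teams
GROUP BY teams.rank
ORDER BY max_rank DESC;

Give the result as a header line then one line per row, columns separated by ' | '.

After GROUP BY (2 rows):
teams.rank | max_rank
5 | 5
2 | 2
After ORDER BY (2 rows):
teams.rank | max_rank
5 | 5
2 | 2

== RESULT ==
teams.rank | max_rank
5 | 5
2 | 2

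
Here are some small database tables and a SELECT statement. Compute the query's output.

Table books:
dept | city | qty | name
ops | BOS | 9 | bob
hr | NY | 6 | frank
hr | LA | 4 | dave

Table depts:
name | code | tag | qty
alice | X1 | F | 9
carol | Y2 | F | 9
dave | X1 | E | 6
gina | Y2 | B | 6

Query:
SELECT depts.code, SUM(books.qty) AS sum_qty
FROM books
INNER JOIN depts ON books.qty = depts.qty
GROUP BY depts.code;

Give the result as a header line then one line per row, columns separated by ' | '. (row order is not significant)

== RESULT ==
depts.code | sum_qty
X1 | 15
Y2 | 15

Derivation:
After JOIN depts (4 rows):
books.dept | books.city | books.qty | books.name | depts.name | depts.code | depts.tag | depts.qty
ops | BOS | 9 | bob | alice | X1 | F | 9
ops | BOS | 9 | bob | carol | Y2 | F | 9
hr | NY | 6 | frank | dave | X1 | E | 6
hr | NY | 6 | frank | gina | Y2 | B | 6
After GROUP BY (2 rows):
depts.code | sum_qty
X1 | 15
Y2 | 15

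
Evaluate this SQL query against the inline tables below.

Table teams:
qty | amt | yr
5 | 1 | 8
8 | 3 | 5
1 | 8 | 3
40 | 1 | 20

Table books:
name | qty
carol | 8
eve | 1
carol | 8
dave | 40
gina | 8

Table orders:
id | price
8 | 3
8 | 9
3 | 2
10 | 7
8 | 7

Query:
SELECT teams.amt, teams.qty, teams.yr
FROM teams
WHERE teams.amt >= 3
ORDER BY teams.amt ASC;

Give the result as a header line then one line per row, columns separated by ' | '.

After WHERE (2 rows):
teams.qty | teams.amt | teams.yr
8 | 3 | 5
1 | 8 | 3
After SELECT (2 rows):
teams.amt | teams.qty | teams.yr
3 | 8 | 5
8 | 1 | 3
After ORDER BY (2 rows):
teams.amt | teams.qty | teams.yr
3 | 8 | 5
8 | 1 | 3

== RESULT ==
teams.amt | teams.qty | teams.yr
3 | 8 | 5
8 | 1 | 3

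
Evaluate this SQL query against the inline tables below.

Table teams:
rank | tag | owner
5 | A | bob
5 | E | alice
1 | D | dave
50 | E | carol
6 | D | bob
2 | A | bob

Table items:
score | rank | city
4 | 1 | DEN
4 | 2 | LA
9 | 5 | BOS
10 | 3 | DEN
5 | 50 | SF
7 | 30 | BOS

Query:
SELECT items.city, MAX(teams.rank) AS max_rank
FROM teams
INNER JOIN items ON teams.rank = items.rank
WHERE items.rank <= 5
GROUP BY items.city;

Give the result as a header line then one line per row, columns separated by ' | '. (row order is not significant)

== RESULT ==
items.city | max_rank
BOS | 5
DEN | 1
LA | 2

Derivation:
After JOIN items (5 rows):
teams.rank | teams.tag | teams.owner | items.score | items.rank | items.city
5 | A | bob | 9 | 5 | BOS
5 | E | alice | 9 | 5 | BOS
1 | D | dave | 4 | 1 | DEN
50 | E | carol | 5 | 50 | SF
2 | A | bob | 4 | 2 | LA
After WHERE (4 rows):
teams.rank | teams.tag | teams.owner | items.score | items.rank | items.city
5 | A | bob | 9 | 5 | BOS
5 | E | alice | 9 | 5 | BOS
1 | D | dave | 4 | 1 | DEN
2 | A | bob | 4 | 2 | LA
After GROUP BY (3 rows):
items.city | max_rank
BOS | 5
DEN | 1
LA | 2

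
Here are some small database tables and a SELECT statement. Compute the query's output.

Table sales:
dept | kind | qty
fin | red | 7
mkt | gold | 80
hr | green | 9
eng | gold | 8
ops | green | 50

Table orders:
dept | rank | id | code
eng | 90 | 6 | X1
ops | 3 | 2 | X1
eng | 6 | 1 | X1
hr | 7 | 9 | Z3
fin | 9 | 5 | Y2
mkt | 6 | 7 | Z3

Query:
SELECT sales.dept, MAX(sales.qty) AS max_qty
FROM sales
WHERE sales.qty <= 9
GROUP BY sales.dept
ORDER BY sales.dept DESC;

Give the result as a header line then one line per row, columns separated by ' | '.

After WHERE (3 rows):
sales.dept | sales.kind | sales.qty
fin | red | 7
hr | green | 9
eng | gold | 8
After GROUP BY (3 rows):
sales.dept | max_qty
fin | 7
hr | 9
eng | 8
After ORDER BY (3 rows):
sales.dept | max_qty
hr | 9
fin | 7
eng | 8

== RESULT ==
sales.dept | max_qty
hr | 9
fin | 7
eng | 8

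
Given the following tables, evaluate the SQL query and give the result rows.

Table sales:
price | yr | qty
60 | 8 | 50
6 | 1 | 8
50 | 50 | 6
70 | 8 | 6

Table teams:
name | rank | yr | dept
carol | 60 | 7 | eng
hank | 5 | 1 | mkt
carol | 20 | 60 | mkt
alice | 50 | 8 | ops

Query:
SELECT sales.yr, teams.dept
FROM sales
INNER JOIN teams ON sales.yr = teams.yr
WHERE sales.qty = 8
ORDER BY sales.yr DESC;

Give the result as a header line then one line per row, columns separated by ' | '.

After JOIN teams (3 rows):
sales.price | sales.yr | sales.qty | teams.name | teams.rank | teams.yr | teams.dept
60 | 8 | 50 | alice | 50 | 8 | ops
6 | 1 | 8 | hank | 5 | 1 | mkt
70 | 8 | 6 | alice | 50 | 8 | ops
After WHERE (1 rows):
sales.price | sales.yr | sales.qty | teams.name | teams.rank | teams.yr | teams.dept
6 | 1 | 8 | hank | 5 | 1 | mkt
After SELECT (1 rows):
sales.yr | teams.dept
1 | mkt
After ORDER BY (1 rows):
sales.yr | teams.dept
1 | mkt

== RESULT ==
sales.yr | teams.dept
1 | mkt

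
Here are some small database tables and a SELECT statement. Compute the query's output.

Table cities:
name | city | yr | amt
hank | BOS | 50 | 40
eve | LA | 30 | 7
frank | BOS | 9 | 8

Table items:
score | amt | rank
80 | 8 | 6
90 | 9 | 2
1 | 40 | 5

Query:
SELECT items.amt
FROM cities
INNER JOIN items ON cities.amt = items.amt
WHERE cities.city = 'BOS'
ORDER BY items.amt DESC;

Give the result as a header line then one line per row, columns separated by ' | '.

After JOIN items (2 rows):
cities.name | cities.city | cities.yr | cities.amt | items.score | items.amt | items.rank
hank | BOS | 50 | 40 | 1 | 40 | 5
frank | BOS | 9 | 8 | 80 | 8 | 6
After WHERE (2 rows):
cities.name | cities.city | cities.yr | cities.amt | items.score | items.amt | items.rank
hank | BOS | 50 | 40 | 1 | 40 | 5
frank | BOS | 9 | 8 | 80 | 8 | 6
After SELECT (2 rows):
items.amt
40
8
After ORDER BY (2 rows):
items.amt
40
8

== RESULT ==
items.amt
40
8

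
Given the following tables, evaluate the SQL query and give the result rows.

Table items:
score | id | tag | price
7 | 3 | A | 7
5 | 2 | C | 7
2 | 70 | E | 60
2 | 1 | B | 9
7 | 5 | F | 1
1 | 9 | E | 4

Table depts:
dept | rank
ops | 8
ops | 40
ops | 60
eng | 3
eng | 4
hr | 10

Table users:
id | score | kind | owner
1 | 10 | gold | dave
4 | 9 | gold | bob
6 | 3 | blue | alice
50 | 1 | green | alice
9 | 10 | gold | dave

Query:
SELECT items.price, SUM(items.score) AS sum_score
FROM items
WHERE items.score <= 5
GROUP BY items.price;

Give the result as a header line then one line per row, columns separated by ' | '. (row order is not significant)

After WHERE (4 rows):
items.score | items.id | items.tag | items.price
5 | 2 | C | 7
2 | 70 | E | 60
2 | 1 | B | 9
1 | 9 | E | 4
After GROUP BY (4 rows):
items.price | sum_score
7 | 5
60 | 2
9 | 2
4 | 1

== RESULT ==
items.price | sum_score
7 | 5
60 | 2
9 | 2
4 | 1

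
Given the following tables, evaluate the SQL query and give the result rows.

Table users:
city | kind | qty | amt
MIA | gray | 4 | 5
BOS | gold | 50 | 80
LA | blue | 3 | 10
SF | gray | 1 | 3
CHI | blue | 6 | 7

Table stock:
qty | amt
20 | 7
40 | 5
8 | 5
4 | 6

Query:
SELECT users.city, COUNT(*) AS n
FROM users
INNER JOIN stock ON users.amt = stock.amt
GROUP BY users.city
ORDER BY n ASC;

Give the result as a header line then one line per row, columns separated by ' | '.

== RESULT ==
users.city | n
CHI | 1
MIA | 2

Derivation:
After JOIN stock (3 rows):
users.city | users.kind | users.qty | users.amt | stock.qty | stock.amt
MIA | gray | 4 | 5 | 40 | 5
MIA | gray | 4 | 5 | 8 | 5
CHI | blue | 6 | 7 | 20 | 7
After GROUP BY (2 rows):
users.city | n
MIA | 2
CHI | 1
After ORDER BY (2 rows):
users.city | n
CHI | 1
MIA | 2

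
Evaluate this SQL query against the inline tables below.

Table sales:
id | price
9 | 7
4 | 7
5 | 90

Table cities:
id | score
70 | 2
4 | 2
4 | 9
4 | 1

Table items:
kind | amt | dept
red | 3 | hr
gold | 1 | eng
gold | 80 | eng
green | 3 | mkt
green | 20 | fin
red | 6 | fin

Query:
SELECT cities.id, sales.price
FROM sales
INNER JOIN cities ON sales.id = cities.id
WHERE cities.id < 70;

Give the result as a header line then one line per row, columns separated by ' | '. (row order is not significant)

== RESULT ==
cities.id | sales.price
4 | 7
4 | 7
4 | 7

Derivation:
After JOIN cities (3 rows):
sales.id | sales.price | cities.id | cities.score
4 | 7 | 4 | 2
4 | 7 | 4 | 9
4 | 7 | 4 | 1
After WHERE (3 rows):
sales.id | sales.price | cities.id | cities.score
4 | 7 | 4 | 2
4 | 7 | 4 | 9
4 | 7 | 4 | 1
After SELECT (3 rows):
cities.id | sales.price
4 | 7
4 | 7
4 | 7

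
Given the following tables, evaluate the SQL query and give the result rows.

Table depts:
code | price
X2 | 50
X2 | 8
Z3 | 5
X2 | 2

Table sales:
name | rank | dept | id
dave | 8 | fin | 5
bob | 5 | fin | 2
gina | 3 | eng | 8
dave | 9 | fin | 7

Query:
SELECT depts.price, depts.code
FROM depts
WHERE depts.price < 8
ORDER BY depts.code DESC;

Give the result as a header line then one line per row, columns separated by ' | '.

After WHERE (2 rows):
depts.code | depts.price
Z3 | 5
X2 | 2
After SELECT (2 rows):
depts.price | depts.code
5 | Z3
2 | X2
After ORDER BY (2 rows):
depts.price | depts.code
5 | Z3
2 | X2

== RESULT ==
depts.price | depts.code
5 | Z3
2 | X2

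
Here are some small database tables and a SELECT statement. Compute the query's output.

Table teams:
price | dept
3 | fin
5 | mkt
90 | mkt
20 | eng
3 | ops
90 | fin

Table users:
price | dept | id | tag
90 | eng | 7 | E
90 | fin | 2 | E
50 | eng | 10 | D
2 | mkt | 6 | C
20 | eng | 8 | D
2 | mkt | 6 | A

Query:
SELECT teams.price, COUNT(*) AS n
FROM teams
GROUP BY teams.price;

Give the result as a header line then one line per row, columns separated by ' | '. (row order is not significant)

== RESULT ==
teams.price | n
3 | 2
5 | 1
90 | 2
20 | 1

Derivation:
After GROUP BY (4 rows):
teams.price | n
3 | 2
5 | 1
90 | 2
20 | 1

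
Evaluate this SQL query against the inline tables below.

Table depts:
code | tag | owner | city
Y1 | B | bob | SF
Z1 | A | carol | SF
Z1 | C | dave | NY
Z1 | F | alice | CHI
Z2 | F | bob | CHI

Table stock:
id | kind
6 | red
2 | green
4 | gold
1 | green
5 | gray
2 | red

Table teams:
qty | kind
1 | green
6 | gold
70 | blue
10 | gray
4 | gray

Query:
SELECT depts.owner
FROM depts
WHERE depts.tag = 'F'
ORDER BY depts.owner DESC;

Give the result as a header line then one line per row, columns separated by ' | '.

== RESULT ==
depts.owner
bob
alice

Derivation:
After WHERE (2 rows):
depts.code | depts.tag | depts.owner | depts.city
Z1 | F | alice | CHI
Z2 | F | bob | CHI
After SELECT (2 rows):
depts.owner
alice
bob
After ORDER BY (2 rows):
depts.owner
bob
alice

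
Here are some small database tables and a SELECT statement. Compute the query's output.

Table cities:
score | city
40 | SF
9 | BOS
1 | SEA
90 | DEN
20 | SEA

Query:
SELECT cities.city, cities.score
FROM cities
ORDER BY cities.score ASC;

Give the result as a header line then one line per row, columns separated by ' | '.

After SELECT (5 rows):
cities.city | cities.score
SF | 40
BOS | 9
SEA | 1
DEN | 90
SEA | 20
After ORDER BY (5 rows):
cities.city | cities.score
SEA | 1
BOS | 9
SEA | 20
SF | 40
DEN | 90

== RESULT ==
cities.city | cities.score
SEA | 1
BOS | 9
SEA | 20
SF | 40
DEN | 90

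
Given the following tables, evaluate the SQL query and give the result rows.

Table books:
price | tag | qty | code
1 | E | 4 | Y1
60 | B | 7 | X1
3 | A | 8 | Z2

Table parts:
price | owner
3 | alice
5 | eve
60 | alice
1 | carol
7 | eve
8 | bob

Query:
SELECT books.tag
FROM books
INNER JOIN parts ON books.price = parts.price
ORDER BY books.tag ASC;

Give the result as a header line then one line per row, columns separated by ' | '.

== RESULT ==
books.tag
A
B
E

Derivation:
After JOIN parts (3 rows):
books.price | books.tag | books.qty | books.code | parts.price | parts.owner
1 | E | 4 | Y1 | 1 | carol
60 | B | 7 | X1 | 60 | alice
3 | A | 8 | Z2 | 3 | alice
After SELECT (3 rows):
books.tag
E
B
A
After ORDER BY (3 rows):
books.tag
A
B
E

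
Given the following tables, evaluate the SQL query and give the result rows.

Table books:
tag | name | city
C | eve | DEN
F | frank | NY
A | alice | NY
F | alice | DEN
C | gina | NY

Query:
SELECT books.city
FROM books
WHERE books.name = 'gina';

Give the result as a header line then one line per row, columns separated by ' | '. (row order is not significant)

== RESULT ==
books.city
NY

Derivation:
After WHERE (1 rows):
books.tag | books.name | books.city
C | gina | NY
After SELECT (1 rows):
books.city
NY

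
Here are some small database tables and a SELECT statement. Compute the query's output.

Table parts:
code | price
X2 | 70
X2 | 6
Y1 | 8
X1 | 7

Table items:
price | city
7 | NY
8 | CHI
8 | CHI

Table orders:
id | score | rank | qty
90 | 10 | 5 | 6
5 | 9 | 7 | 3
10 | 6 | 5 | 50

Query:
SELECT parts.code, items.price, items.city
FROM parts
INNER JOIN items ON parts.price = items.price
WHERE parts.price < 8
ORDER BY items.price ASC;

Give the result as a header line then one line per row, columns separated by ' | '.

== RESULT ==
parts.code | items.price | items.city
X1 | 7 | NY

Derivation:
After JOIN items (3 rows):
parts.code | parts.price | items.price | items.city
Y1 | 8 | 8 | CHI
Y1 | 8 | 8 | CHI
X1 | 7 | 7 | NY
After WHERE (1 rows):
parts.code | parts.price | items.price | items.city
X1 | 7 | 7 | NY
After SELECT (1 rows):
parts.code | items.price | items.city
X1 | 7 | NY
After ORDER BY (1 rows):
parts.code | items.price | items.city
X1 | 7 | NY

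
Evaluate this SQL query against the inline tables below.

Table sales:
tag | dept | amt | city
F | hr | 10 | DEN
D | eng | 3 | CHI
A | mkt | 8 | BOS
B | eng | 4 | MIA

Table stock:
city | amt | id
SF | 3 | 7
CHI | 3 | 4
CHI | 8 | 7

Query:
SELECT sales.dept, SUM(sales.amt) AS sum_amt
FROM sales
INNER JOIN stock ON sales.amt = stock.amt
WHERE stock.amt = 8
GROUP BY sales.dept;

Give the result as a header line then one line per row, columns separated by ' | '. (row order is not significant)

== RESULT ==
sales.dept | sum_amt
mkt | 8

Derivation:
After JOIN stock (3 rows):
sales.tag | sales.dept | sales.amt | sales.city | stock.city | stock.amt | stock.id
D | eng | 3 | CHI | SF | 3 | 7
D | eng | 3 | CHI | CHI | 3 | 4
A | mkt | 8 | BOS | CHI | 8 | 7
After WHERE (1 rows):
sales.tag | sales.dept | sales.amt | sales.city | stock.city | stock.amt | stock.id
A | mkt | 8 | BOS | CHI | 8 | 7
After GROUP BY (1 rows):
sales.dept | sum_amt
mkt | 8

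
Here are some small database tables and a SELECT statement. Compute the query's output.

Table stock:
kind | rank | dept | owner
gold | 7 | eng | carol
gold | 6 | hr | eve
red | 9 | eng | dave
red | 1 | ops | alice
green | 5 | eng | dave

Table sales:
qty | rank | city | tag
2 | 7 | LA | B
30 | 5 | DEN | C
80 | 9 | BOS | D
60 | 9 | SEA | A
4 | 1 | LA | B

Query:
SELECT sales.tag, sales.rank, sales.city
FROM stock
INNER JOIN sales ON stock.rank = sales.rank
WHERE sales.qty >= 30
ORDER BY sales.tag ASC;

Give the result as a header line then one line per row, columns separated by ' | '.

== RESULT ==
sales.tag | sales.rank | sales.city
A | 9 | SEA
C | 5 | DEN
D | 9 | BOS

Derivation:
After JOIN sales (5 rows):
stock.kind | stock.rank | stock.dept | stock.owner | sales.qty | sales.rank | sales.city | sales.tag
gold | 7 | eng | carol | 2 | 7 | LA | B
red | 9 | eng | dave | 80 | 9 | BOS | D
red | 9 | eng | dave | 60 | 9 | SEA | A
red | 1 | ops | alice | 4 | 1 | LA | B
green | 5 | eng | dave | 30 | 5 | DEN | C
After WHERE (3 rows):
stock.kind | stock.rank | stock.dept | stock.owner | sales.qty | sales.rank | sales.city | sales.tag
red | 9 | eng | dave | 80 | 9 | BOS | D
red | 9 | eng | dave | 60 | 9 | SEA | A
green | 5 | eng | dave | 30 | 5 | DEN | C
After SELECT (3 rows):
sales.tag | sales.rank | sales.city
D | 9 | BOS
A | 9 | SEA
C | 5 | DEN
After ORDER BY (3 rows):
sales.tag | sales.rank | sales.city
A | 9 | SEA
C | 5 | DEN
D | 9 | BOS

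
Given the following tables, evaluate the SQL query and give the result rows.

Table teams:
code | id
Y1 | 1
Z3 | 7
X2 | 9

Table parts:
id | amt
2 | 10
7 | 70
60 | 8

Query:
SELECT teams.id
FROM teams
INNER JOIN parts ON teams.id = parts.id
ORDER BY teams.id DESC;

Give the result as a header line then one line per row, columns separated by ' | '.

After JOIN parts (1 rows):
teams.code | teams.id | parts.id | parts.amt
Z3 | 7 | 7 | 70
After SELECT (1 rows):
teams.id
7
After ORDER BY (1 rows):
teams.id
7

== RESULT ==
teams.id
7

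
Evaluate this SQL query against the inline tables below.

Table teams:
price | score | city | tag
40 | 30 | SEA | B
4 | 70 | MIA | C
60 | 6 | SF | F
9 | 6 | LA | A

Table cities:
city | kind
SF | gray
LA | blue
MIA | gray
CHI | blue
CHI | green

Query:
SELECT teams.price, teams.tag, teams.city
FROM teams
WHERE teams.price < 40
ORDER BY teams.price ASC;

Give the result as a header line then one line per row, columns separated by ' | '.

After WHERE (2 rows):
teams.price | teams.score | teams.city | teams.tag
4 | 70 | MIA | C
9 | 6 | LA | A
After SELECT (2 rows):
teams.price | teams.tag | teams.city
4 | C | MIA
9 | A | LA
After ORDER BY (2 rows):
teams.price | teams.tag | teams.city
4 | C | MIA
9 | A | LA

== RESULT ==
teams.price | teams.tag | teams.city
4 | C | MIA
9 | A | LA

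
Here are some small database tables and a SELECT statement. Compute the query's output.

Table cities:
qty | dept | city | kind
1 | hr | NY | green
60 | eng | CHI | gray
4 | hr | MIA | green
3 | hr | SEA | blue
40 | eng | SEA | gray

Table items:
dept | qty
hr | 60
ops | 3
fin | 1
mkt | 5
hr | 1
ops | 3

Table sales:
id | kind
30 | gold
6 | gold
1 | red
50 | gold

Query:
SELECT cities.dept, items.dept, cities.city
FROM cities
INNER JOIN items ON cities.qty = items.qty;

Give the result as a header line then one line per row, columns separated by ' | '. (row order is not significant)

== RESULT ==
cities.dept | items.dept | cities.city
hr | fin | NY
hr | hr | NY
eng | hr | CHI
hr | ops | SEA
hr | ops | SEA

Derivation:
After JOIN items (5 rows):
cities.qty | cities.dept | cities.city | cities.kind | items.dept | items.qty
1 | hr | NY | green | fin | 1
1 | hr | NY | green | hr | 1
60 | eng | CHI | gray | hr | 60
3 | hr | SEA | blue | ops | 3
3 | hr | SEA | blue | ops | 3
After SELECT (5 rows):
cities.dept | items.dept | cities.city
hr | fin | NY
hr | hr | NY
eng | hr | CHI
hr | ops | SEA
hr | ops | SEA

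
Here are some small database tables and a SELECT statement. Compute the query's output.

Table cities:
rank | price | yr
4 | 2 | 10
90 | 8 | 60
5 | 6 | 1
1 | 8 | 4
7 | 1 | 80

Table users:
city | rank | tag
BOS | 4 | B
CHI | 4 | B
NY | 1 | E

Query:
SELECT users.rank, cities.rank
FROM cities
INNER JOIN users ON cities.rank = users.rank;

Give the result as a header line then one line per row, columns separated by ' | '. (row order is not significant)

== RESULT ==
users.rank | cities.rank
4 | 4
4 | 4
1 | 1

Derivation:
After JOIN users (3 rows):
cities.rank | cities.price | cities.yr | users.city | users.rank | users.tag
4 | 2 | 10 | BOS | 4 | B
4 | 2 | 10 | CHI | 4 | B
1 | 8 | 4 | NY | 1 | E
After SELECT (3 rows):
users.rank | cities.rank
4 | 4
4 | 4
1 | 1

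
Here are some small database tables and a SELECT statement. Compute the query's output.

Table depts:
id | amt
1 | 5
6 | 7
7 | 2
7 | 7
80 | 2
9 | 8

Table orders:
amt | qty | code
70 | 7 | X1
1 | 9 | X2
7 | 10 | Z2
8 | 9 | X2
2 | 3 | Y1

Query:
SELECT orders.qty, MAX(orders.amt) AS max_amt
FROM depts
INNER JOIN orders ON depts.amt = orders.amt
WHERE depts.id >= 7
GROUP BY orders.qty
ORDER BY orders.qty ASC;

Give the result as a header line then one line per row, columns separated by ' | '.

== RESULT ==
orders.qty | max_amt
3 | 2
9 | 8
10 | 7

Derivation:
After JOIN orders (5 rows):
depts.id | depts.amt | orders.amt | orders.qty | orders.code
6 | 7 | 7 | 10 | Z2
7 | 2 | 2 | 3 | Y1
7 | 7 | 7 | 10 | Z2
80 | 2 | 2 | 3 | Y1
9 | 8 | 8 | 9 | X2
After WHERE (4 rows):
depts.id | depts.amt | orders.amt | orders.qty | orders.code
7 | 2 | 2 | 3 | Y1
7 | 7 | 7 | 10 | Z2
80 | 2 | 2 | 3 | Y1
9 | 8 | 8 | 9 | X2
After GROUP BY (3 rows):
orders.qty | max_amt
3 | 2
10 | 7
9 | 8
After ORDER BY (3 rows):
orders.qty | max_amt
3 | 2
9 | 8
10 | 7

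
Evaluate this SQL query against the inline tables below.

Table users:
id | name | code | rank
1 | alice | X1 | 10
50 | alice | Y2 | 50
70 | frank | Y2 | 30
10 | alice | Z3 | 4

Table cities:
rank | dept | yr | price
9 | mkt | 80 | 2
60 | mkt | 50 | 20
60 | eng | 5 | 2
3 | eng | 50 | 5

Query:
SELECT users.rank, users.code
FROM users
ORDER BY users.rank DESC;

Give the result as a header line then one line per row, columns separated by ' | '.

== RESULT ==
users.rank | users.code
50 | Y2
30 | Y2
10 | X1
4 | Z3

Derivation:
After SELECT (4 rows):
users.rank | users.code
10 | X1
50 | Y2
30 | Y2
4 | Z3
After ORDER BY (4 rows):
users.rank | users.code
50 | Y2
30 | Y2
10 | X1
4 | Z3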